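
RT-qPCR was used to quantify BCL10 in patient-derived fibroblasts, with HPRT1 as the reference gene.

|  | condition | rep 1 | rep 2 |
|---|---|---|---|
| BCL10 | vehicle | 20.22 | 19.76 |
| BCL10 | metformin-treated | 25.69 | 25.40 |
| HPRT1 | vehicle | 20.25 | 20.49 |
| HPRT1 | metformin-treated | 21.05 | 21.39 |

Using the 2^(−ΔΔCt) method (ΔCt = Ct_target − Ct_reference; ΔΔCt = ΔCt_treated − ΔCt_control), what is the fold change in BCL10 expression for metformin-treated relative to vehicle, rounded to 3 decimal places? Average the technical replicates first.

0.038

Mean Ct: BCL10 vehicle 19.990; BCL10 metformin-treated 25.545; HPRT1 vehicle 20.370; HPRT1 metformin-treated 21.220
ΔCt(vehicle) = 19.990 − 20.370 = -0.380
ΔCt(metformin-treated) = 25.545 − 21.220 = 4.325
ΔΔCt = 4.325 − (-0.380) = 4.705
Fold change = 2^(−4.705) = 0.0383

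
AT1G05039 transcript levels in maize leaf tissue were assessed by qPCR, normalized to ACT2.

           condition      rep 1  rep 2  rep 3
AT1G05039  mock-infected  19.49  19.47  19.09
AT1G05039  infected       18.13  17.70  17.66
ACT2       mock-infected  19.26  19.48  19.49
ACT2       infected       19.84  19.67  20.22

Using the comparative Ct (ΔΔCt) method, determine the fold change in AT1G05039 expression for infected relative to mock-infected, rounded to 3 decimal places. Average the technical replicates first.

Mean Ct: AT1G05039 mock-infected 19.350; AT1G05039 infected 17.830; ACT2 mock-infected 19.410; ACT2 infected 19.910
ΔCt(mock-infected) = 19.350 − 19.410 = -0.060
ΔCt(infected) = 17.830 − 19.910 = -2.080
ΔΔCt = -2.080 − (-0.060) = -2.020
Fold change = 2^(−(-2.020)) = 2^2.020 = 4.0558

4.056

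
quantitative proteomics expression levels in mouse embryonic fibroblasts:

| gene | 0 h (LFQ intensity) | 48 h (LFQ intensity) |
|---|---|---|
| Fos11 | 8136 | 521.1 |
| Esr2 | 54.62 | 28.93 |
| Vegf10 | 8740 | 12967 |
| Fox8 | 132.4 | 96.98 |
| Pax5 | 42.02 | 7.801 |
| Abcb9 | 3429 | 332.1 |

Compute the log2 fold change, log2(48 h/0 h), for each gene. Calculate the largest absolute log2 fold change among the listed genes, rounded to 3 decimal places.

log2(521.1/8136) = -3.965  (Fos11)
log2(28.93/54.62) = -0.917  (Esr2)
log2(12967/8740) = 0.569  (Vegf10)
log2(96.98/132.4) = -0.449  (Fox8)
log2(7.801/42.02) = -2.429  (Pax5)
log2(332.1/3429) = -3.368  (Abcb9)
The largest magnitude belongs to Fos11.

3.965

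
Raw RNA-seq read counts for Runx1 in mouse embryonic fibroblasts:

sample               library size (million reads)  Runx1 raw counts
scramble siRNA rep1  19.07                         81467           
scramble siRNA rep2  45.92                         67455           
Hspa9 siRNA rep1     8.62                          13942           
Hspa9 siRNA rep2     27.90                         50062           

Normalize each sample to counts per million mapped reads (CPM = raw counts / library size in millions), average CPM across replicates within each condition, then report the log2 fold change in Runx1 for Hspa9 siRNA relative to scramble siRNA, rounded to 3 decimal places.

CPM(scramble siRNA rep1) = 81467 / 19.07 = 4271.9979
CPM(scramble siRNA rep2) = 67455 / 45.92 = 1468.9678
CPM(Hspa9 siRNA rep1) = 13942 / 8.62 = 1617.4014
CPM(Hspa9 siRNA rep2) = 50062 / 27.90 = 1794.3369
mean CPM(scramble siRNA) = 2870.4828; mean CPM(Hspa9 siRNA) = 1705.8692
Fold change = 1705.8692 / 2870.4828 = 0.59428
log2(0.59428) = -0.7508

-0.751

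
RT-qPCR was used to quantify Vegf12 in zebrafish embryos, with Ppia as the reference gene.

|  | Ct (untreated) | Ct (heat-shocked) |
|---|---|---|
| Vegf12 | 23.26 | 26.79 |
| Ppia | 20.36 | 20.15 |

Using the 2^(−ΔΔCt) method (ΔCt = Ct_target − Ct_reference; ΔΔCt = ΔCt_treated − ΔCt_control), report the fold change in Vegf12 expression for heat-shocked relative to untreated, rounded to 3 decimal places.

ΔCt(untreated) = 23.260 − 20.360 = 2.900
ΔCt(heat-shocked) = 26.790 − 20.150 = 6.640
ΔΔCt = 6.640 − 2.900 = 3.740
Fold change = 2^(−3.740) = 0.0748

0.075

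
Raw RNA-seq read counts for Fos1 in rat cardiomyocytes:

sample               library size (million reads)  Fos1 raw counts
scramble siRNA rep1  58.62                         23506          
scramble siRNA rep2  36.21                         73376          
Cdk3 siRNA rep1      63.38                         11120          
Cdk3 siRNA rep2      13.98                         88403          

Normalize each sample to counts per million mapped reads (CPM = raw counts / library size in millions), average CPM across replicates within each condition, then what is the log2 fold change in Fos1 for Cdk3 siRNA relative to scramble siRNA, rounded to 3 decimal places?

CPM(scramble siRNA rep1) = 23506 / 58.62 = 400.9894
CPM(scramble siRNA rep2) = 73376 / 36.21 = 2026.4015
CPM(Cdk3 siRNA rep1) = 11120 / 63.38 = 175.4497
CPM(Cdk3 siRNA rep2) = 88403 / 13.98 = 6323.5336
mean CPM(scramble siRNA) = 1213.6955; mean CPM(Cdk3 siRNA) = 3249.4916
Fold change = 3249.4916 / 1213.6955 = 2.67735
log2(2.67735) = 1.4208

1.421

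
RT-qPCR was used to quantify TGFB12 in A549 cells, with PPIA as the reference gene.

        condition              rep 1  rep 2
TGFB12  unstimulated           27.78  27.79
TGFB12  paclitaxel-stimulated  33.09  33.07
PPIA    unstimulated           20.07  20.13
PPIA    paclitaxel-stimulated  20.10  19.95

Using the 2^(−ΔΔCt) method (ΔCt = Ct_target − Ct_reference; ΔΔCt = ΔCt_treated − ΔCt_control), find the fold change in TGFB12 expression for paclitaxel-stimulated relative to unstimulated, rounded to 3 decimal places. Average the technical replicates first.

0.024

Mean Ct: TGFB12 unstimulated 27.785; TGFB12 paclitaxel-stimulated 33.080; PPIA unstimulated 20.100; PPIA paclitaxel-stimulated 20.025
ΔCt(unstimulated) = 27.785 − 20.100 = 7.685
ΔCt(paclitaxel-stimulated) = 33.080 − 20.025 = 13.055
ΔΔCt = 13.055 − 7.685 = 5.370
Fold change = 2^(−5.370) = 0.0242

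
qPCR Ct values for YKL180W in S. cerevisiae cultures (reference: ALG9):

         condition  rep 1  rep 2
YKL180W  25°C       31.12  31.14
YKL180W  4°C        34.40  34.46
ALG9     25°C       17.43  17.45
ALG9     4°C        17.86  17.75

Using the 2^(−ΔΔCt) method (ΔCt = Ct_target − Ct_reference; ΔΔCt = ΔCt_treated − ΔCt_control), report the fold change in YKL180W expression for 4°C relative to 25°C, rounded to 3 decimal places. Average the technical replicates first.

Mean Ct: YKL180W 25°C 31.130; YKL180W 4°C 34.430; ALG9 25°C 17.440; ALG9 4°C 17.805
ΔCt(25°C) = 31.130 − 17.440 = 13.690
ΔCt(4°C) = 34.430 − 17.805 = 16.625
ΔΔCt = 16.625 − 13.690 = 2.935
Fold change = 2^(−2.935) = 0.1308

0.131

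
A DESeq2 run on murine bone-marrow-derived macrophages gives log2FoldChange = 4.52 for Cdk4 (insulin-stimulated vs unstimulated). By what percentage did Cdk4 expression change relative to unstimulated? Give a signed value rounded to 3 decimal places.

2194.328%

Fold change = 2^(4.52) = 22.9433
Percent change = (FC − 1) × 100% = (22.9433 − 1) × 100 = 2194.328%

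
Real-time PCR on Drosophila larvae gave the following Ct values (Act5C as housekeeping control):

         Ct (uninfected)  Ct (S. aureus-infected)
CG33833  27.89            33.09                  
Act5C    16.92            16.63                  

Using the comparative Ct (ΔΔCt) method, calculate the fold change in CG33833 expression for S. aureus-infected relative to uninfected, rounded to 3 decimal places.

0.022

ΔCt(uninfected) = 27.890 − 16.920 = 10.970
ΔCt(S. aureus-infected) = 33.090 − 16.630 = 16.460
ΔΔCt = 16.460 − 10.970 = 5.490
Fold change = 2^(−5.490) = 0.0223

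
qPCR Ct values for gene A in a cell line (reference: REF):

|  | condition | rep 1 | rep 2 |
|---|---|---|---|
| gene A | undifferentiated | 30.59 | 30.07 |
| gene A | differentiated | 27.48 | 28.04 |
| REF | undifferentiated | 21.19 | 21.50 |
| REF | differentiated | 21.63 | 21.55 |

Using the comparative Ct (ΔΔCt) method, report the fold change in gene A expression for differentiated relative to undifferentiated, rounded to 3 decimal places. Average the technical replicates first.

Mean Ct: gene A undifferentiated 30.330; gene A differentiated 27.760; REF undifferentiated 21.345; REF differentiated 21.590
ΔCt(undifferentiated) = 30.330 − 21.345 = 8.985
ΔCt(differentiated) = 27.760 − 21.590 = 6.170
ΔΔCt = 6.170 − 8.985 = -2.815
Fold change = 2^(−(-2.815)) = 2^2.815 = 7.0372

7.037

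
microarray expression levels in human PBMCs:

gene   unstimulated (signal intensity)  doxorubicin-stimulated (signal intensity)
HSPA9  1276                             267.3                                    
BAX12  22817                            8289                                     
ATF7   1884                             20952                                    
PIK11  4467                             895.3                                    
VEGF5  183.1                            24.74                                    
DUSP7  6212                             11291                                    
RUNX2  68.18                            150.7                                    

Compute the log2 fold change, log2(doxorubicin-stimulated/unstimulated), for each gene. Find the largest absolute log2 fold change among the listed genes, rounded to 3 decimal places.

log2(267.3/1276) = -2.255  (HSPA9)
log2(8289/22817) = -1.461  (BAX12)
log2(20952/1884) = 3.475  (ATF7)
log2(895.3/4467) = -2.319  (PIK11)
log2(24.74/183.1) = -2.888  (VEGF5)
log2(11291/6212) = 0.862  (DUSP7)
log2(150.7/68.18) = 1.144  (RUNX2)
The largest magnitude belongs to ATF7.

3.475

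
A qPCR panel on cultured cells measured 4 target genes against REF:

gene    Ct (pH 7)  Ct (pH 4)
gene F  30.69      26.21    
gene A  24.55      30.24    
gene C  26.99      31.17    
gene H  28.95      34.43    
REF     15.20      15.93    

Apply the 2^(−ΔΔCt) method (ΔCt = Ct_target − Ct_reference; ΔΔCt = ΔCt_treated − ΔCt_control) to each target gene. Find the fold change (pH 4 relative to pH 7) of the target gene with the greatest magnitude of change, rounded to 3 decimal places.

gene F: ΔΔCt = (26.21−15.93) − (30.69−15.20) = 10.28 − 15.49 = -5.21; fold change = 2^5.21 = 37.014
gene A: ΔΔCt = (30.24−15.93) − (24.55−15.20) = 14.31 − 9.35 = 4.96; fold change = 2^-4.96 = 0.032
gene C: ΔΔCt = (31.17−15.93) − (26.99−15.20) = 15.24 − 11.79 = 3.45; fold change = 2^-3.45 = 0.092
gene H: ΔΔCt = (34.43−15.93) − (28.95−15.20) = 18.50 − 13.75 = 4.75; fold change = 2^-4.75 = 0.037
gene F has the largest |ΔΔCt| = 5.21.

37.014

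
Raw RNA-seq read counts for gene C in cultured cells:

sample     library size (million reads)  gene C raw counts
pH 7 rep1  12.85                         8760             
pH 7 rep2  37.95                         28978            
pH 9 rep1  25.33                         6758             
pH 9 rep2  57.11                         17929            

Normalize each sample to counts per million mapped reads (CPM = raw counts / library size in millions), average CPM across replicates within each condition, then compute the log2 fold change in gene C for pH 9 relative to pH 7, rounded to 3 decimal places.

-1.315

CPM(pH 7 rep1) = 8760 / 12.85 = 681.7121
CPM(pH 7 rep2) = 28978 / 37.95 = 763.5837
CPM(pH 9 rep1) = 6758 / 25.33 = 266.7983
CPM(pH 9 rep2) = 17929 / 57.11 = 313.9380
mean CPM(pH 7) = 722.6479; mean CPM(pH 9) = 290.3681
Fold change = 290.3681 / 722.6479 = 0.40181
log2(0.40181) = -1.3154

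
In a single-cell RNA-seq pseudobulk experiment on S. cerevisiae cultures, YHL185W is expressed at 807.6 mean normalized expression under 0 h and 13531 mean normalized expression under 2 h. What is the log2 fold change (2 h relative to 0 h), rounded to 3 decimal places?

Fold change = 13531 / 807.6 = 16.7546
log2(16.7546) = 4.0665

4.066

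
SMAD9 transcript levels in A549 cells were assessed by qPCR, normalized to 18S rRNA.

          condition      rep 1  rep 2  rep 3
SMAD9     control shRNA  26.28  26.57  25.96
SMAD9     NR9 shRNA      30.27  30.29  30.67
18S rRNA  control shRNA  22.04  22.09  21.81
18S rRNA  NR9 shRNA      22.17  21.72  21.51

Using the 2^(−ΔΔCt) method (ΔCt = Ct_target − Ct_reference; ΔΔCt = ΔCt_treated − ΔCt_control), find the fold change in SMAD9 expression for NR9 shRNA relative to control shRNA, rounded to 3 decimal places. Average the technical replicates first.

0.050

Mean Ct: SMAD9 control shRNA 26.270; SMAD9 NR9 shRNA 30.410; 18S rRNA control shRNA 21.980; 18S rRNA NR9 shRNA 21.800
ΔCt(control shRNA) = 26.270 − 21.980 = 4.290
ΔCt(NR9 shRNA) = 30.410 − 21.800 = 8.610
ΔΔCt = 8.610 − 4.290 = 4.320
Fold change = 2^(−4.320) = 0.0501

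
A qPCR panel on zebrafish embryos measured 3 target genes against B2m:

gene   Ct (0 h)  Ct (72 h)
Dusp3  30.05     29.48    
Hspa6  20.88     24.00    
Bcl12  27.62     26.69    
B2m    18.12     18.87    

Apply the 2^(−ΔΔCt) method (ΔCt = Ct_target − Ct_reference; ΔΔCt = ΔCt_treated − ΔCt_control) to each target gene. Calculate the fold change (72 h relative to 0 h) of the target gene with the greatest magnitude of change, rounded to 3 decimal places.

0.193

Dusp3: ΔΔCt = (29.48−18.87) − (30.05−18.12) = 10.61 − 11.93 = -1.32; fold change = 2^1.32 = 2.497
Hspa6: ΔΔCt = (24.00−18.87) − (20.88−18.12) = 5.13 − 2.76 = 2.37; fold change = 2^-2.37 = 0.193
Bcl12: ΔΔCt = (26.69−18.87) − (27.62−18.12) = 7.82 − 9.50 = -1.68; fold change = 2^1.68 = 3.204
Hspa6 has the largest |ΔΔCt| = 2.37.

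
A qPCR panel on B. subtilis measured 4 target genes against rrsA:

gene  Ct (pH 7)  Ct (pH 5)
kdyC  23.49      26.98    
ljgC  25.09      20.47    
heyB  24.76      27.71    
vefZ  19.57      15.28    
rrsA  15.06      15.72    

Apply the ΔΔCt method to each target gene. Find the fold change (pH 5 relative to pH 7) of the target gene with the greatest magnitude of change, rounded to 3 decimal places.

kdyC: ΔΔCt = (26.98−15.72) − (23.49−15.06) = 11.26 − 8.43 = 2.83; fold change = 2^-2.83 = 0.141
ljgC: ΔΔCt = (20.47−15.72) − (25.09−15.06) = 4.75 − 10.03 = -5.28; fold change = 2^5.28 = 38.854
heyB: ΔΔCt = (27.71−15.72) − (24.76−15.06) = 11.99 − 9.70 = 2.29; fold change = 2^-2.29 = 0.204
vefZ: ΔΔCt = (15.28−15.72) − (19.57−15.06) = -0.44 − 4.51 = -4.95; fold change = 2^4.95 = 30.910
ljgC has the largest |ΔΔCt| = 5.28.

38.854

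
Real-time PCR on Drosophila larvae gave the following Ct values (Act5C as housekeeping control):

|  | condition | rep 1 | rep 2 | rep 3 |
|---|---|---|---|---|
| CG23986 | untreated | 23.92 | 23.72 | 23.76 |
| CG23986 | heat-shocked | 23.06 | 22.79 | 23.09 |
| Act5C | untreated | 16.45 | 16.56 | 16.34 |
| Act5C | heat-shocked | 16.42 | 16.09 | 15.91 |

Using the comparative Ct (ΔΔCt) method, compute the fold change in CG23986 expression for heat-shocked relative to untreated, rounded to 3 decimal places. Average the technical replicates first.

Mean Ct: CG23986 untreated 23.800; CG23986 heat-shocked 22.980; Act5C untreated 16.450; Act5C heat-shocked 16.140
ΔCt(untreated) = 23.800 − 16.450 = 7.350
ΔCt(heat-shocked) = 22.980 − 16.140 = 6.840
ΔΔCt = 6.840 − 7.350 = -0.510
Fold change = 2^(−(-0.510)) = 2^0.510 = 1.4241

1.424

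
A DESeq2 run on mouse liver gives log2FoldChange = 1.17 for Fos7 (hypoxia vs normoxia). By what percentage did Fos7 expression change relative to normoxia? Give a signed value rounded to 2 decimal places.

125.01%

Fold change = 2^(1.17) = 2.2501
Percent change = (FC − 1) × 100% = (2.2501 − 1) × 100 = 125.01%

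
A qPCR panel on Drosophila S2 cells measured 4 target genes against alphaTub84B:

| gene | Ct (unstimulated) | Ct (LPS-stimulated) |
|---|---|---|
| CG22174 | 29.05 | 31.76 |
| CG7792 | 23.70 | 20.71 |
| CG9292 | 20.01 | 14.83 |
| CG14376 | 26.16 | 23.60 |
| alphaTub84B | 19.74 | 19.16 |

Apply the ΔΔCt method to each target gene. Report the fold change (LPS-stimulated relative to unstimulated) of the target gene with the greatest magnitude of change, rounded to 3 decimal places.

CG22174: ΔΔCt = (31.76−19.16) − (29.05−19.74) = 12.60 − 9.31 = 3.29; fold change = 2^-3.29 = 0.102
CG7792: ΔΔCt = (20.71−19.16) − (23.70−19.74) = 1.55 − 3.96 = -2.41; fold change = 2^2.41 = 5.315
CG9292: ΔΔCt = (14.83−19.16) − (20.01−19.74) = -4.33 − 0.27 = -4.60; fold change = 2^4.60 = 24.251
CG14376: ΔΔCt = (23.60−19.16) − (26.16−19.74) = 4.44 − 6.42 = -1.98; fold change = 2^1.98 = 3.945
CG9292 has the largest |ΔΔCt| = 4.60.

24.251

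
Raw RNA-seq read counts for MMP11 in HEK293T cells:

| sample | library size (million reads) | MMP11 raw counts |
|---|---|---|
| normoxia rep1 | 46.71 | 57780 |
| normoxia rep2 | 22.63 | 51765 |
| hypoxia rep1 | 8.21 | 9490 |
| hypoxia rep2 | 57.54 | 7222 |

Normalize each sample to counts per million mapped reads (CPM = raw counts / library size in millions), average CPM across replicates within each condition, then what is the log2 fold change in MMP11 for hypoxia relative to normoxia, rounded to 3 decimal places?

CPM(normoxia rep1) = 57780 / 46.71 = 1236.9942
CPM(normoxia rep2) = 51765 / 22.63 = 2287.4503
CPM(hypoxia rep1) = 9490 / 8.21 = 1155.9074
CPM(hypoxia rep2) = 7222 / 57.54 = 125.5127
mean CPM(normoxia) = 1762.2223; mean CPM(hypoxia) = 640.7101
Fold change = 640.7101 / 1762.2223 = 0.36358
log2(0.36358) = -1.4597

-1.460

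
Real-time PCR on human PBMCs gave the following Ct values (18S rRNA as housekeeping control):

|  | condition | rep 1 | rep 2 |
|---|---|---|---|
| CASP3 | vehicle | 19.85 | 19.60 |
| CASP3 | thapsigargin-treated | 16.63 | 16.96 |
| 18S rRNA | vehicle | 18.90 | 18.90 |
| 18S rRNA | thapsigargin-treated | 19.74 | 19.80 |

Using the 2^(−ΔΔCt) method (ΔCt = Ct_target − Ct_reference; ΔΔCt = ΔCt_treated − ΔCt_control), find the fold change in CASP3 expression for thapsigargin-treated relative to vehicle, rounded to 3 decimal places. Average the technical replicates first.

13.929

Mean Ct: CASP3 vehicle 19.725; CASP3 thapsigargin-treated 16.795; 18S rRNA vehicle 18.900; 18S rRNA thapsigargin-treated 19.770
ΔCt(vehicle) = 19.725 − 18.900 = 0.825
ΔCt(thapsigargin-treated) = 16.795 − 19.770 = -2.975
ΔΔCt = -2.975 − 0.825 = -3.800
Fold change = 2^(−(-3.800)) = 2^3.800 = 13.9288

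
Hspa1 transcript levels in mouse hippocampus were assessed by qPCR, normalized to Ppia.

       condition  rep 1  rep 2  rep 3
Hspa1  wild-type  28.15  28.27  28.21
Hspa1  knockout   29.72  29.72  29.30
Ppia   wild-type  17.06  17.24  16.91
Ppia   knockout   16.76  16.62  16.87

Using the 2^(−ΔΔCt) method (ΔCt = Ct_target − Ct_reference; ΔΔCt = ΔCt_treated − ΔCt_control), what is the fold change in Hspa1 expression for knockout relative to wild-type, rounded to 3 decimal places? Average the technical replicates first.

0.310

Mean Ct: Hspa1 wild-type 28.210; Hspa1 knockout 29.580; Ppia wild-type 17.070; Ppia knockout 16.750
ΔCt(wild-type) = 28.210 − 17.070 = 11.140
ΔCt(knockout) = 29.580 − 16.750 = 12.830
ΔΔCt = 12.830 − 11.140 = 1.690
Fold change = 2^(−1.690) = 0.3099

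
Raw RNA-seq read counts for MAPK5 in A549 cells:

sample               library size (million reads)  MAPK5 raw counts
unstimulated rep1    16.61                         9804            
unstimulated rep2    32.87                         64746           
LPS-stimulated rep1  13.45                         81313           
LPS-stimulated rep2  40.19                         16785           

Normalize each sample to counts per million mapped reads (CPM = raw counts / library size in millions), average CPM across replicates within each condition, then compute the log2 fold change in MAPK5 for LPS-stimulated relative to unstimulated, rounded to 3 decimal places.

CPM(unstimulated rep1) = 9804 / 16.61 = 590.2468
CPM(unstimulated rep2) = 64746 / 32.87 = 1969.7597
CPM(LPS-stimulated rep1) = 81313 / 13.45 = 6045.5762
CPM(LPS-stimulated rep2) = 16785 / 40.19 = 417.6412
mean CPM(unstimulated) = 1280.0032; mean CPM(LPS-stimulated) = 3231.6087
Fold change = 3231.6087 / 1280.0032 = 2.52469
log2(2.52469) = 1.3361

1.336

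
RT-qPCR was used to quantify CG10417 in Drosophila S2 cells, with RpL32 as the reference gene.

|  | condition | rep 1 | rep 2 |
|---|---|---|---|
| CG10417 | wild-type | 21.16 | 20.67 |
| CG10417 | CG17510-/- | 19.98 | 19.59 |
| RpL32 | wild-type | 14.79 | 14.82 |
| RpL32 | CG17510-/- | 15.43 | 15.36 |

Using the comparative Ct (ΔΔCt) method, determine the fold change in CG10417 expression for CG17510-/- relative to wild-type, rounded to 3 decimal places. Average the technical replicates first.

3.294

Mean Ct: CG10417 wild-type 20.915; CG10417 CG17510-/- 19.785; RpL32 wild-type 14.805; RpL32 CG17510-/- 15.395
ΔCt(wild-type) = 20.915 − 14.805 = 6.110
ΔCt(CG17510-/-) = 19.785 − 15.395 = 4.390
ΔΔCt = 4.390 − 6.110 = -1.720
Fold change = 2^(−(-1.720)) = 2^1.720 = 3.2944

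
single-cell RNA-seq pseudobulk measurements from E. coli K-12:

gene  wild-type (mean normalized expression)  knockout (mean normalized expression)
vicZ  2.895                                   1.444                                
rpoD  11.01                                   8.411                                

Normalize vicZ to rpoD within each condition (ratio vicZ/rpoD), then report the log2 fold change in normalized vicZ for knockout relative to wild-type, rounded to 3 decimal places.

-0.615

vicZ/rpoD (wild-type) = 2.895 / 11.01 = 0.26294
vicZ/rpoD (knockout) = 1.444 / 8.411 = 0.17168
Fold change = 0.17168 / 0.26294 = 0.6529
log2(0.6529) = -0.6150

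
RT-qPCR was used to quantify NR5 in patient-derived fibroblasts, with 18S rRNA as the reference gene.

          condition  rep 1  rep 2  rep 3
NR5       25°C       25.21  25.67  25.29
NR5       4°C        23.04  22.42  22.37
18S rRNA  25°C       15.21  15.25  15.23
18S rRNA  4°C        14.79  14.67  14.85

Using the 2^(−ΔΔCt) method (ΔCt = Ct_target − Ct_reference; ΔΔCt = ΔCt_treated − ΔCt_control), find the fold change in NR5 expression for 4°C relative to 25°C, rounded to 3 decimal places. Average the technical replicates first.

4.993

Mean Ct: NR5 25°C 25.390; NR5 4°C 22.610; 18S rRNA 25°C 15.230; 18S rRNA 4°C 14.770
ΔCt(25°C) = 25.390 − 15.230 = 10.160
ΔCt(4°C) = 22.610 − 14.770 = 7.840
ΔΔCt = 7.840 − 10.160 = -2.320
Fold change = 2^(−(-2.320)) = 2^2.320 = 4.9933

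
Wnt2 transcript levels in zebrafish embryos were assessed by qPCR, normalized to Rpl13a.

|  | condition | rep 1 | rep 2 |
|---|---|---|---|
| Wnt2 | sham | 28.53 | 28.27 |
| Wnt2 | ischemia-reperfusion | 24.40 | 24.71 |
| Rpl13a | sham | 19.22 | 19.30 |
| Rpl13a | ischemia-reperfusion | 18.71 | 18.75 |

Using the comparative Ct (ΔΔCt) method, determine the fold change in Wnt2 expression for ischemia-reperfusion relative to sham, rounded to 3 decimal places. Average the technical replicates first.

Mean Ct: Wnt2 sham 28.400; Wnt2 ischemia-reperfusion 24.555; Rpl13a sham 19.260; Rpl13a ischemia-reperfusion 18.730
ΔCt(sham) = 28.400 − 19.260 = 9.140
ΔCt(ischemia-reperfusion) = 24.555 − 18.730 = 5.825
ΔΔCt = 5.825 − 9.140 = -3.315
Fold change = 2^(−(-3.315)) = 2^3.315 = 9.9521

9.952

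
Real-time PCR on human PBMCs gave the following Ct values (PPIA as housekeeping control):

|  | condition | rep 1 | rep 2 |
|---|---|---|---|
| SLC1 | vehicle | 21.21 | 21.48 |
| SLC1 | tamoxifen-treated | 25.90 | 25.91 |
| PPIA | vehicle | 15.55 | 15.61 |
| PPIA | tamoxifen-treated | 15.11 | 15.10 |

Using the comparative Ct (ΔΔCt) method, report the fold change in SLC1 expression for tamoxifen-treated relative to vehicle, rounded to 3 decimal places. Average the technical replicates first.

0.031

Mean Ct: SLC1 vehicle 21.345; SLC1 tamoxifen-treated 25.905; PPIA vehicle 15.580; PPIA tamoxifen-treated 15.105
ΔCt(vehicle) = 21.345 − 15.580 = 5.765
ΔCt(tamoxifen-treated) = 25.905 − 15.105 = 10.800
ΔΔCt = 10.800 − 5.765 = 5.035
Fold change = 2^(−5.035) = 0.0305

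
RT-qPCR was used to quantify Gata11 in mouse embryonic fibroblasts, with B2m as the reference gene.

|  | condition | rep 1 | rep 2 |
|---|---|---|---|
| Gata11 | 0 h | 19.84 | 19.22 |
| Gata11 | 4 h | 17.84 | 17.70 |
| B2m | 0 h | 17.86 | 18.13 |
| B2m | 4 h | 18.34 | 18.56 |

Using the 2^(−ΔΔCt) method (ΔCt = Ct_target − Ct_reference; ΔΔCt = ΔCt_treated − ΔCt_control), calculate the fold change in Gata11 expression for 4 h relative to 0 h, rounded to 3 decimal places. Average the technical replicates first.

Mean Ct: Gata11 0 h 19.530; Gata11 4 h 17.770; B2m 0 h 17.995; B2m 4 h 18.450
ΔCt(0 h) = 19.530 − 17.995 = 1.535
ΔCt(4 h) = 17.770 − 18.450 = -0.680
ΔΔCt = -0.680 − 1.535 = -2.215
Fold change = 2^(−(-2.215)) = 2^2.215 = 4.6428

4.643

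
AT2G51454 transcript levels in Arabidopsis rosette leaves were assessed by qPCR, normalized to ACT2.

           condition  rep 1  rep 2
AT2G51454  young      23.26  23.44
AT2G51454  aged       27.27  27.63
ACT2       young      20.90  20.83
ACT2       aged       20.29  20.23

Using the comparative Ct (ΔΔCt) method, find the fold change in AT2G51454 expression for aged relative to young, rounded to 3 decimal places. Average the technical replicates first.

0.038

Mean Ct: AT2G51454 young 23.350; AT2G51454 aged 27.450; ACT2 young 20.865; ACT2 aged 20.260
ΔCt(young) = 23.350 − 20.865 = 2.485
ΔCt(aged) = 27.450 − 20.260 = 7.190
ΔΔCt = 7.190 − 2.485 = 4.705
Fold change = 2^(−4.705) = 0.0383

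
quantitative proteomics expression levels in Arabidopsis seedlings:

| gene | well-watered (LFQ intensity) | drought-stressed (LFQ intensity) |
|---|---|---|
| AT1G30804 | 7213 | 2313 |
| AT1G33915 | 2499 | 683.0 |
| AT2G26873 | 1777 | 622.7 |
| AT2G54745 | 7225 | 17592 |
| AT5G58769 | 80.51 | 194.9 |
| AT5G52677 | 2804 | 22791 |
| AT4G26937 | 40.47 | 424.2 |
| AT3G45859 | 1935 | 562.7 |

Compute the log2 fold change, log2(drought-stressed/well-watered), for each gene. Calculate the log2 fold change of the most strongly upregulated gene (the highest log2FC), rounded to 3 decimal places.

3.390

log2(2313/7213) = -1.641  (AT1G30804)
log2(683.0/2499) = -1.871  (AT1G33915)
log2(622.7/1777) = -1.513  (AT2G26873)
log2(17592/7225) = 1.284  (AT2G54745)
log2(194.9/80.51) = 1.275  (AT5G58769)
log2(22791/2804) = 3.023  (AT5G52677)
log2(424.2/40.47) = 3.390  (AT4G26937)
log2(562.7/1935) = -1.782  (AT3G45859)
AT4G26937 is most strongly upregulated.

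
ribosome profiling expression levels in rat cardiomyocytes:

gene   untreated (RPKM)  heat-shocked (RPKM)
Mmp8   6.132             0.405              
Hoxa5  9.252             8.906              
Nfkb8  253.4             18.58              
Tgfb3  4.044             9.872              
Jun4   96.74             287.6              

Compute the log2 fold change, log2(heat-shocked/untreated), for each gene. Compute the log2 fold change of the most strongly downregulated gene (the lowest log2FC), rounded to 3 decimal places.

log2(0.405/6.132) = -3.920  (Mmp8)
log2(8.906/9.252) = -0.055  (Hoxa5)
log2(18.58/253.4) = -3.770  (Nfkb8)
log2(9.872/4.044) = 1.288  (Tgfb3)
log2(287.6/96.74) = 1.572  (Jun4)
Mmp8 is most strongly downregulated.

-3.920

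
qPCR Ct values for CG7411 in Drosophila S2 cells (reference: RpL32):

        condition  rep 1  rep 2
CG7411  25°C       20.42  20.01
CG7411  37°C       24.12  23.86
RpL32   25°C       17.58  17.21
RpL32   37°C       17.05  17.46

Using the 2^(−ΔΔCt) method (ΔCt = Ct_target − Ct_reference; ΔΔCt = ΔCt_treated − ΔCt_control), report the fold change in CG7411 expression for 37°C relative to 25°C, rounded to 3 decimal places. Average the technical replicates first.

0.066

Mean Ct: CG7411 25°C 20.215; CG7411 37°C 23.990; RpL32 25°C 17.395; RpL32 37°C 17.255
ΔCt(25°C) = 20.215 − 17.395 = 2.820
ΔCt(37°C) = 23.990 − 17.255 = 6.735
ΔΔCt = 6.735 − 2.820 = 3.915
Fold change = 2^(−3.915) = 0.0663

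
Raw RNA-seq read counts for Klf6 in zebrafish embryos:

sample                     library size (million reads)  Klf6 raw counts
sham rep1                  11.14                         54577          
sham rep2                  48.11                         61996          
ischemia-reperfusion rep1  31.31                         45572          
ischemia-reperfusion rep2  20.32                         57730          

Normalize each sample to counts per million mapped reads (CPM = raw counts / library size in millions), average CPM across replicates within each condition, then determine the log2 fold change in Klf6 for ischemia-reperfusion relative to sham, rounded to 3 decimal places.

CPM(sham rep1) = 54577 / 11.14 = 4899.1921
CPM(sham rep2) = 61996 / 48.11 = 1288.6302
CPM(ischemia-reperfusion rep1) = 45572 / 31.31 = 1455.5094
CPM(ischemia-reperfusion rep2) = 57730 / 20.32 = 2841.0433
mean CPM(sham) = 3093.9112; mean CPM(ischemia-reperfusion) = 2148.2764
Fold change = 2148.2764 / 3093.9112 = 0.69436
log2(0.69436) = -0.5263

-0.526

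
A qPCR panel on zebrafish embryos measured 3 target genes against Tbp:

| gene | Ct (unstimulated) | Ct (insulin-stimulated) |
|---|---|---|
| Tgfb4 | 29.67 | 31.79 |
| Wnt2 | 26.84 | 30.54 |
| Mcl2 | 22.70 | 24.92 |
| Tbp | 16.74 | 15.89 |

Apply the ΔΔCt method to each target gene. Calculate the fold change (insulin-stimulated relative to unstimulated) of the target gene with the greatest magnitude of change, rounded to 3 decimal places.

0.043

Tgfb4: ΔΔCt = (31.79−15.89) − (29.67−16.74) = 15.90 − 12.93 = 2.97; fold change = 2^-2.97 = 0.128
Wnt2: ΔΔCt = (30.54−15.89) − (26.84−16.74) = 14.65 − 10.10 = 4.55; fold change = 2^-4.55 = 0.043
Mcl2: ΔΔCt = (24.92−15.89) − (22.70−16.74) = 9.03 − 5.96 = 3.07; fold change = 2^-3.07 = 0.119
Wnt2 has the largest |ΔΔCt| = 4.55.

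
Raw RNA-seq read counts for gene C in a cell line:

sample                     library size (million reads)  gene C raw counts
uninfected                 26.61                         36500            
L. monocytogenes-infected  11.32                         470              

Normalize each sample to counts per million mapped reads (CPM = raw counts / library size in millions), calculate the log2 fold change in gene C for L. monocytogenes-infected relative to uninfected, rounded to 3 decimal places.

-5.046

CPM(uninfected) = 36500 / 26.61 = 1371.6648
CPM(L. monocytogenes-infected) = 470 / 11.32 = 41.5194
Fold change = 41.5194 / 1371.6648 = 0.03027
log2(0.03027) = -5.0460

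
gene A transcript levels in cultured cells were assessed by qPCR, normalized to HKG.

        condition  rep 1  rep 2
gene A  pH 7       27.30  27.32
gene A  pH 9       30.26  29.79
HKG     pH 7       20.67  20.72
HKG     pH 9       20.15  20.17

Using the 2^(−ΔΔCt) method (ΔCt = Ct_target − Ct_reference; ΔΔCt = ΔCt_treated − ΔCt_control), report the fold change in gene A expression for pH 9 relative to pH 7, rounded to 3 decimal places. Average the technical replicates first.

Mean Ct: gene A pH 7 27.310; gene A pH 9 30.025; HKG pH 7 20.695; HKG pH 9 20.160
ΔCt(pH 7) = 27.310 − 20.695 = 6.615
ΔCt(pH 9) = 30.025 − 20.160 = 9.865
ΔΔCt = 9.865 − 6.615 = 3.250
Fold change = 2^(−3.250) = 0.1051

0.105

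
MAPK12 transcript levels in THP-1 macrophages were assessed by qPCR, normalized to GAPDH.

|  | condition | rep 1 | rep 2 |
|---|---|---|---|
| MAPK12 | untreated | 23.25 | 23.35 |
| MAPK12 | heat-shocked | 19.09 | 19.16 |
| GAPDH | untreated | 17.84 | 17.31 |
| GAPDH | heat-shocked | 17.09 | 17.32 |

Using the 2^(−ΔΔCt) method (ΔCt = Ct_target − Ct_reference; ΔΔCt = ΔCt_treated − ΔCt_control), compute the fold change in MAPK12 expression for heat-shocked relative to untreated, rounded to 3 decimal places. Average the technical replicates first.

13.977

Mean Ct: MAPK12 untreated 23.300; MAPK12 heat-shocked 19.125; GAPDH untreated 17.575; GAPDH heat-shocked 17.205
ΔCt(untreated) = 23.300 − 17.575 = 5.725
ΔCt(heat-shocked) = 19.125 − 17.205 = 1.920
ΔΔCt = 1.920 − 5.725 = -3.805
Fold change = 2^(−(-3.805)) = 2^3.805 = 13.9772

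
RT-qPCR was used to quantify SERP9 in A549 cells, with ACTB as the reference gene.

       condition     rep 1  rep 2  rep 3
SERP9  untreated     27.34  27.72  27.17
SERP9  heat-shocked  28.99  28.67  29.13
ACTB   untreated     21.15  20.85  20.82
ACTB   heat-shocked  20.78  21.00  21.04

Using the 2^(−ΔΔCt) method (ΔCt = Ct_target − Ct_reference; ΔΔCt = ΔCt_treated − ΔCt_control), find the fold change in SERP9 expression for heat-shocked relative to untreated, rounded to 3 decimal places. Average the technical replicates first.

0.349

Mean Ct: SERP9 untreated 27.410; SERP9 heat-shocked 28.930; ACTB untreated 20.940; ACTB heat-shocked 20.940
ΔCt(untreated) = 27.410 − 20.940 = 6.470
ΔCt(heat-shocked) = 28.930 − 20.940 = 7.990
ΔΔCt = 7.990 − 6.470 = 1.520
Fold change = 2^(−1.520) = 0.3487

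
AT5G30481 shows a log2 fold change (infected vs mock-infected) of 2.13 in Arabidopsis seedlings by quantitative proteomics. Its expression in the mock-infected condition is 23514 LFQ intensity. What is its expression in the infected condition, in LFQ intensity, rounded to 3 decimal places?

102924.888

Fold change = 2^(2.13) = 4.3772
infected expression = 23514 × 4.3772 = 102924.888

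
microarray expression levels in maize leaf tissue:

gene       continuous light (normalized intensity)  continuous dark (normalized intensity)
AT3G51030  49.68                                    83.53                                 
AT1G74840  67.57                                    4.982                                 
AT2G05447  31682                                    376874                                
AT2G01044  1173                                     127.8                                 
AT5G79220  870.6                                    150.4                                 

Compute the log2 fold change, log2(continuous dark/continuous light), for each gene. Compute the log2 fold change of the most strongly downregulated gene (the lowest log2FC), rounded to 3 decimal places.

-3.762

log2(83.53/49.68) = 0.750  (AT3G51030)
log2(4.982/67.57) = -3.762  (AT1G74840)
log2(376874/31682) = 3.572  (AT2G05447)
log2(127.8/1173) = -3.198  (AT2G01044)
log2(150.4/870.6) = -2.533  (AT5G79220)
AT1G74840 is most strongly downregulated.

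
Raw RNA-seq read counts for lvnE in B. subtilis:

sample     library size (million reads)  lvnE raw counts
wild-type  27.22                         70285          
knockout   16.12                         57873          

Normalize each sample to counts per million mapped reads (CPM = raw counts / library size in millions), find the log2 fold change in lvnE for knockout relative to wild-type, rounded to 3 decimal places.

CPM(wild-type) = 70285 / 27.22 = 2582.1087
CPM(knockout) = 57873 / 16.12 = 3590.1365
Fold change = 3590.1365 / 2582.1087 = 1.39039
log2(1.39039) = 0.4755

0.475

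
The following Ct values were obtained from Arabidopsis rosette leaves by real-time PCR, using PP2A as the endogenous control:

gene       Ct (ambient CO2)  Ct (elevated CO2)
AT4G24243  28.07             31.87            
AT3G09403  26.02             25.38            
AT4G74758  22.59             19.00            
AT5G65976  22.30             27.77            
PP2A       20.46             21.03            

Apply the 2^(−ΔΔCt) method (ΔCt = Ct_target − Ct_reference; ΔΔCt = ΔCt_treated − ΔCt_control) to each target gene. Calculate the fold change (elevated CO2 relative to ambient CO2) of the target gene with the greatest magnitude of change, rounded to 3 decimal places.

0.033

AT4G24243: ΔΔCt = (31.87−21.03) − (28.07−20.46) = 10.84 − 7.61 = 3.23; fold change = 2^-3.23 = 0.107
AT3G09403: ΔΔCt = (25.38−21.03) − (26.02−20.46) = 4.35 − 5.56 = -1.21; fold change = 2^1.21 = 2.313
AT4G74758: ΔΔCt = (19.00−21.03) − (22.59−20.46) = -2.03 − 2.13 = -4.16; fold change = 2^4.16 = 17.877
AT5G65976: ΔΔCt = (27.77−21.03) − (22.30−20.46) = 6.74 − 1.84 = 4.90; fold change = 2^-4.90 = 0.033
AT5G65976 has the largest |ΔΔCt| = 4.90.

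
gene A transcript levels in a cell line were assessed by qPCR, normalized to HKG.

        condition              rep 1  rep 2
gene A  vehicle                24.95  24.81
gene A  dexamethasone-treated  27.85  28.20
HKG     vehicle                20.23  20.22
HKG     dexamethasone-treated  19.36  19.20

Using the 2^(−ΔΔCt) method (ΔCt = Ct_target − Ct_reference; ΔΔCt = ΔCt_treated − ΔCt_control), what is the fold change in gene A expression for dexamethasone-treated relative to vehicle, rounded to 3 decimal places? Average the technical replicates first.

Mean Ct: gene A vehicle 24.880; gene A dexamethasone-treated 28.025; HKG vehicle 20.225; HKG dexamethasone-treated 19.280
ΔCt(vehicle) = 24.880 − 20.225 = 4.655
ΔCt(dexamethasone-treated) = 28.025 − 19.280 = 8.745
ΔΔCt = 8.745 − 4.655 = 4.090
Fold change = 2^(−4.090) = 0.0587

0.059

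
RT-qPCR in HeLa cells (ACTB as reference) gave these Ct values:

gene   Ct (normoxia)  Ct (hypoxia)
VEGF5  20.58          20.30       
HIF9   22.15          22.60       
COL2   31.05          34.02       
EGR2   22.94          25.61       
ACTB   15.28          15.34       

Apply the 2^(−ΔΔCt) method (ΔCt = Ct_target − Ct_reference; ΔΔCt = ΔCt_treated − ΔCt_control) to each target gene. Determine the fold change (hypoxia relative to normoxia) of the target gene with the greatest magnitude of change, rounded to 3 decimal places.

0.133

VEGF5: ΔΔCt = (20.30−15.34) − (20.58−15.28) = 4.96 − 5.30 = -0.34; fold change = 2^0.34 = 1.266
HIF9: ΔΔCt = (22.60−15.34) − (22.15−15.28) = 7.26 − 6.87 = 0.39; fold change = 2^-0.39 = 0.763
COL2: ΔΔCt = (34.02−15.34) − (31.05−15.28) = 18.68 − 15.77 = 2.91; fold change = 2^-2.91 = 0.133
EGR2: ΔΔCt = (25.61−15.34) − (22.94−15.28) = 10.27 − 7.66 = 2.61; fold change = 2^-2.61 = 0.164
COL2 has the largest |ΔΔCt| = 2.91.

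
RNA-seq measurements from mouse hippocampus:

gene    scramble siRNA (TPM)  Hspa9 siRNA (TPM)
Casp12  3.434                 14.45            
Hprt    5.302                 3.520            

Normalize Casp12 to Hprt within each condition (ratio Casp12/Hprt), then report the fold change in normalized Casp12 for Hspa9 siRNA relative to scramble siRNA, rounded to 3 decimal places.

Casp12/Hprt (scramble siRNA) = 3.434 / 5.302 = 0.64768
Casp12/Hprt (Hspa9 siRNA) = 14.45 / 3.520 = 4.1051
Fold change = 4.1051 / 0.64768 = 6.3382

6.338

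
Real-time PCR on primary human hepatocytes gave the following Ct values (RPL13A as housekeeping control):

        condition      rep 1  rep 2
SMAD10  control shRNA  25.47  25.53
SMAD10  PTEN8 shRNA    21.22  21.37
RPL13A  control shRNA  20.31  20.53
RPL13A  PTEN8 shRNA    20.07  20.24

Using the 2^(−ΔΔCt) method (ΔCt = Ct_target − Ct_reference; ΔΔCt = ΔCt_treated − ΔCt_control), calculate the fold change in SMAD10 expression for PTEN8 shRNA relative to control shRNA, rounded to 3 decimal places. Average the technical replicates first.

Mean Ct: SMAD10 control shRNA 25.500; SMAD10 PTEN8 shRNA 21.295; RPL13A control shRNA 20.420; RPL13A PTEN8 shRNA 20.155
ΔCt(control shRNA) = 25.500 − 20.420 = 5.080
ΔCt(PTEN8 shRNA) = 21.295 − 20.155 = 1.140
ΔΔCt = 1.140 − 5.080 = -3.940
Fold change = 2^(−(-3.940)) = 2^3.940 = 15.3482

15.348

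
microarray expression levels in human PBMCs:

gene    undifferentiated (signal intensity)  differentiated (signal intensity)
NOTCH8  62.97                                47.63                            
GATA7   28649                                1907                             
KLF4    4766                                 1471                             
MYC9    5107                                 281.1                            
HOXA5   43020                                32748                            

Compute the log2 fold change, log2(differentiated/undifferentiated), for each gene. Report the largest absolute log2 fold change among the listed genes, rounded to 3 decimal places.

4.183

log2(47.63/62.97) = -0.403  (NOTCH8)
log2(1907/28649) = -3.909  (GATA7)
log2(1471/4766) = -1.696  (KLF4)
log2(281.1/5107) = -4.183  (MYC9)
log2(32748/43020) = -0.394  (HOXA5)
The largest magnitude belongs to MYC9.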